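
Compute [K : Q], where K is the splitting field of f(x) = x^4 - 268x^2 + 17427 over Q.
[K : Q] = 4

Solving the quadratic in x^2: x^2 = (268 ± √(268^2 - 4·17427))/2 = (268 ± √2116)/2 = (268 ± 46)/2, giving x^2 = 157 or x^2 = 111. So f(x) = (x^2 - 157)(x^2 - 111) and the roots of f are ±√157, ±√111. Hence the splitting field is K = Q(√157, √111). Since 157 and 111 are distinct squarefree integers > 1, their product 17427 is not a perfect square, so √111 ∉ Q(√157). By the tower law [K:Q] = [Q(√157,√111):Q(√157)] · [Q(√157):Q] = 2 · 2 = 4.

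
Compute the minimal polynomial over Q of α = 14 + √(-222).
m_α(x) = x^2 - 28x + 418

From α - 14 = √(-222), squaring gives (α - 14)^2 = -222, i.e. α^2 - 28α + 196 = -222, so α^2 - 28α + 418 = 0. The discriminant of x^2 - 28x + 418 is (-28)^2 - 4·(418) = 784 - 1672 = -888, and 4·(-222) is not a perfect square in Q since -222 is squarefree and ≠ 1. Hence x^2 - 28x + 418 is irreducible over Q and is the minimal polynomial of α.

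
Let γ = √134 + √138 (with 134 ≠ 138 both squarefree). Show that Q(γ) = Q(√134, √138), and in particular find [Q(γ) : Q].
[Q(γ) : Q] = 4 (equivalently, Q(γ) = Q(√134, √138))

Obviously Q(γ) ⊆ Q(√134, √138), and [Q(√134, √138):Q] = 4 (since 134, 138 are distinct squarefree integers > 1 with 18492 not a perfect square). To show equality we compute the minimal polynomial of γ. From γ = √134 + √138: γ^2 = 134 + 2√(18492) + 138 = 272 + 2√(18492), so γ^2 - 272 = 2√(18492); squaring, (γ^2 - 272)^2 = 4·18492, i.e. γ^4 - 544γ^2 + 73984 - 73968 = 0, i.e. γ^4 - 544γ^2 + 16 = 0. So γ is a root of x^4 - 544x^2 + 16. This polynomial is irreducible over Q: it has no rational root (each ±√134 ± √138 is irrational), and any factorization into two quadratics over Q would force √(18492) ∈ Q (pairing opposite roots) or √134, √138 ∈ Q (other pairings), all impossible. Hence [Q(γ):Q] = 4 = [Q(√134, √138):Q], so Q(γ) = Q(√134, √138).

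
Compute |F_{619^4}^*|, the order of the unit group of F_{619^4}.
|F_{619^4}^*| = 146812351920

F_{619^4} has 619^4 = 146812351921 elements; its multiplicative group consists of all nonzero elements, so |F_{619^4}^*| = 146812351921 - 1 = 146812351920. (It is cyclic since any finite subgroup of the multiplicative group of a field is cyclic.)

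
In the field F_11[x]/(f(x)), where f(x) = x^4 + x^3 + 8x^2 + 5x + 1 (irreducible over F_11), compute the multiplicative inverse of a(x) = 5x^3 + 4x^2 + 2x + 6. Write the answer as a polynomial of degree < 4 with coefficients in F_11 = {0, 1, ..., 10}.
a(x)^(-1) ≡ 9x^2 + 10x + 7 (mod f(x))

Since f is irreducible over F_11, F_11[x]/(f) is a field and a(x) ≠ 0 has an inverse. Apply the extended Euclidean algorithm to f(x) and a(x) in F_11[x]: f(x) = (9x + 4)·a(x) + (7x^2 + 9x + 10);  a(x) = (7x + 1)·(7x^2 + 9x + 10) + (7). The last nonzero remainder is the constant 7 = gcd(f, a) in F_11. Back-substituting through the division chain expresses 7 = s(x)·a(x) + t(x)·f(x) with s(x) ≡ 8x^2 + 4x + 5 (mod f), so (8x^2 + 4x + 5)·a(x) ≡ 7 (mod f). Multiplying by 7^(-1) ≡ 8 in F_11 gives a(x)^(-1) ≡ 8·(8x^2 + 4x + 5) ≡ 9x^2 + 10x + 7 (mod f). Check: (5x^3 + 4x^2 + 2x + 6)·(9x^2 + 10x + 7) = x^5 + 9x^4 + 5x^3 + 3x^2 + 8x + 9 ≡ 1 (mod x^4 + x^3 + 8x^2 + 5x + 1).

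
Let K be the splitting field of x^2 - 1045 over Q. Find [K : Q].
[K : Q] = 2

f(x) = x^2 - 1045 factors as (x - √1045)(x + √1045). The splitting field is K = Q(√1045). Since 1045 is squarefree and > 1, it is not a perfect square, so x^2 - 1045 is irreducible over Q and [Q(√1045) : Q] = 2. Hence [K : Q] = 2.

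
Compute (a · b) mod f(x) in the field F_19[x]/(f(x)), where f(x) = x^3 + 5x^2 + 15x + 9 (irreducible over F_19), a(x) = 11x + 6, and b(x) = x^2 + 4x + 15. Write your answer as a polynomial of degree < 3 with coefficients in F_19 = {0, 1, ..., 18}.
a · b ≡ 14x^2 + 5x + 10 (mod f(x))

Multiply in F_19[x]: a(x)·b(x) = (11x + 6)·(x^2 + 4x + 15) = 11x^3 + 12x^2 + 18x + 14. This has degree ≥ 3, so divide by f(x) over F_19: 11x^3 + 12x^2 + 18x + 14 = (11)·(x^3 + 5x^2 + 15x + 9) + (14x^2 + 5x + 10). Hence a·b ≡ 14x^2 + 5x + 10 (mod f). (F_19[x]/(f) is a field with 19^3 = 6859 elements since f is irreducible of degree 3.)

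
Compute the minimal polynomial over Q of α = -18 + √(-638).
m_α(x) = x^2 + 36x + 962

From α + 18 = √(-638), squaring gives (α + 18)^2 = -638, i.e. α^2 + 36α + 324 = -638, so α^2 + 36α + 962 = 0. The discriminant of x^2 + 36x + 962 is (36)^2 - 4·(962) = 1296 - 3848 = -2552, and 4·(-638) is not a perfect square in Q since -638 is squarefree and ≠ 1. Hence x^2 + 36x + 962 is irreducible over Q and is the minimal polynomial of α.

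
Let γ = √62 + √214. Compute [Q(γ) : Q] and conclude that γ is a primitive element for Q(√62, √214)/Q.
[Q(γ) : Q] = 4 (equivalently, Q(γ) = Q(√62, √214))

Obviously Q(γ) ⊆ Q(√62, √214), and [Q(√62, √214):Q] = 4 (since 62, 214 are distinct squarefree integers > 1 with 13268 not a perfect square). To show equality we compute the minimal polynomial of γ. From γ = √62 + √214: γ^2 = 62 + 2√(13268) + 214 = 276 + 2√(13268), so γ^2 - 276 = 2√(13268); squaring, (γ^2 - 276)^2 = 4·13268, i.e. γ^4 - 552γ^2 + 76176 - 53072 = 0, i.e. γ^4 - 552γ^2 + 23104 = 0. So γ is a root of x^4 - 552x^2 + 23104. This polynomial is irreducible over Q: it has no rational root (each ±√62 ± √214 is irrational), and any factorization into two quadratics over Q would force √(13268) ∈ Q (pairing opposite roots) or √62, √214 ∈ Q (other pairings), all impossible. Hence [Q(γ):Q] = 4 = [Q(√62, √214):Q], so Q(γ) = Q(√62, √214).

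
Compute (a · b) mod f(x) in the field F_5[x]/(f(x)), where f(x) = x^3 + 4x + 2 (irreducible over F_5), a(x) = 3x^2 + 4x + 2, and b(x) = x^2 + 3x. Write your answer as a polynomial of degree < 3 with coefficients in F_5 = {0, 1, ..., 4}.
a · b ≡ 2x^2 + 3x + 4 (mod f(x))

Multiply in F_5[x]: a(x)·b(x) = (3x^2 + 4x + 2)·(x^2 + 3x) = 3x^4 + 3x^3 + 4x^2 + x. This has degree ≥ 3, so divide by f(x) over F_5: 3x^4 + 3x^3 + 4x^2 + x = (3x + 3)·(x^3 + 4x + 2) + (2x^2 + 3x + 4). Hence a·b ≡ 2x^2 + 3x + 4 (mod f). (F_5[x]/(f) is a field with 5^3 = 125 elements since f is irreducible of degree 3.)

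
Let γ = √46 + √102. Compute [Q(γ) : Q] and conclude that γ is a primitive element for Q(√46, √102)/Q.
[Q(γ) : Q] = 4 (equivalently, Q(γ) = Q(√46, √102))

Obviously Q(γ) ⊆ Q(√46, √102), and [Q(√46, √102):Q] = 4 (since 46, 102 are distinct squarefree integers > 1 with 4692 not a perfect square). To show equality we compute the minimal polynomial of γ. From γ = √46 + √102: γ^2 = 46 + 2√(4692) + 102 = 148 + 2√(4692), so γ^2 - 148 = 2√(4692); squaring, (γ^2 - 148)^2 = 4·4692, i.e. γ^4 - 296γ^2 + 21904 - 18768 = 0, i.e. γ^4 - 296γ^2 + 3136 = 0. So γ is a root of x^4 - 296x^2 + 3136. This polynomial is irreducible over Q: it has no rational root (each ±√46 ± √102 is irrational), and any factorization into two quadratics over Q would force √(4692) ∈ Q (pairing opposite roots) or √46, √102 ∈ Q (other pairings), all impossible. Hence [Q(γ):Q] = 4 = [Q(√46, √102):Q], so Q(γ) = Q(√46, √102).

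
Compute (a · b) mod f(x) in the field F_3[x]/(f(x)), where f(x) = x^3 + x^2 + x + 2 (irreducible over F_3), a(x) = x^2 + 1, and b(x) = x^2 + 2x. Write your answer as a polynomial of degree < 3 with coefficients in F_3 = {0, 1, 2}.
a · b ≡ 2x^2 + 2x + 1 (mod f(x))

Multiply in F_3[x]: a(x)·b(x) = (x^2 + 1)·(x^2 + 2x) = x^4 + 2x^3 + x^2 + 2x. This has degree ≥ 3, so divide by f(x) over F_3: x^4 + 2x^3 + x^2 + 2x = (x + 1)·(x^3 + x^2 + x + 2) + (2x^2 + 2x + 1). Hence a·b ≡ 2x^2 + 2x + 1 (mod f). (F_3[x]/(f) is a field with 3^3 = 27 elements since f is irreducible of degree 3.)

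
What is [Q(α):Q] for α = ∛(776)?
[Q(α):Q] = 3

The minimal polynomial of α is x^3 - 776, irreducible over Q since 776 is not a perfect cube (so x^3 - 776 has no rational root). Hence [Q(α):Q] = deg(m_α) = 3.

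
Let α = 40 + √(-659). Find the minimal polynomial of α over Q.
m_α(x) = x^2 - 80x + 2259

From α - 40 = √(-659), squaring gives (α - 40)^2 = -659, i.e. α^2 - 80α + 1600 = -659, so α^2 - 80α + 2259 = 0. The discriminant of x^2 - 80x + 2259 is (-80)^2 - 4·(2259) = 6400 - 9036 = -2636, and 4·(-659) is not a perfect square in Q since -659 is squarefree and ≠ 1. Hence x^2 - 80x + 2259 is irreducible over Q and is the minimal polynomial of α.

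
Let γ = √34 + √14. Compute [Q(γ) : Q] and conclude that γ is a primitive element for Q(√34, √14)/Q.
[Q(γ) : Q] = 4 (equivalently, Q(γ) = Q(√34, √14))

Obviously Q(γ) ⊆ Q(√34, √14), and [Q(√34, √14):Q] = 4 (since 34, 14 are distinct squarefree integers > 1 with 476 not a perfect square). To show equality we compute the minimal polynomial of γ. From γ = √34 + √14: γ^2 = 34 + 2√(476) + 14 = 48 + 2√(476), so γ^2 - 48 = 2√(476); squaring, (γ^2 - 48)^2 = 4·476, i.e. γ^4 - 96γ^2 + 2304 - 1904 = 0, i.e. γ^4 - 96γ^2 + 400 = 0. So γ is a root of x^4 - 96x^2 + 400. This polynomial is irreducible over Q: it has no rational root (each ±√34 ± √14 is irrational), and any factorization into two quadratics over Q would force √(476) ∈ Q (pairing opposite roots) or √34, √14 ∈ Q (other pairings), all impossible. Hence [Q(γ):Q] = 4 = [Q(√34, √14):Q], so Q(γ) = Q(√34, √14).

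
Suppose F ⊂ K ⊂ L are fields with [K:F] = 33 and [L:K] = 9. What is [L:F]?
[L:F] = 297

The tower law says that for any tower of field extensions F ⊂ K ⊂ L with finite degrees, [L:F] = [L:K] · [K:F]. Here this gives [L:F] = 9 · 33 = 297.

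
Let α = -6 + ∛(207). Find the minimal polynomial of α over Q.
m_α(x) = x^3 + 18x^2 + 108x + 9

Set β = α + 6 = ∛(207), so β^3 = 207. Then (α + 6)^3 - 207 = 0, i.e. α is a root of g(x) = (x + 6)^3 - 207 = x^3 + 18x^2 + 108x + 9. Since g(x) = h(x + 6) where h(x) = x^3 - 207, and h is irreducible over Q (because 207 is not a perfect cube, so h has no rational root, and a monic cubic with no rational root is irreducible), g is also irreducible (irreducibility is preserved under the substitution x → x + 6). Hence m_α(x) = x^3 + 18x^2 + 108x + 9.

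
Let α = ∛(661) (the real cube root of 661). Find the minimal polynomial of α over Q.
m_α(x) = x^3 - 661

α satisfies α^3 = 661, so x^3 - 661 annihilates α. By the rational root test, a rational root p/q (in lowest terms) of x^3 - 661 would satisfy p^3 = 661 q^3, forcing q = 1 and p^3 = 661; but 661 is not a perfect cube, contradiction. A monic cubic over Q with no rational root is irreducible (any nontrivial factorization would include a linear factor). Hence x^3 - 661 is the minimal polynomial of α, and in particular [Q(α):Q] = 3.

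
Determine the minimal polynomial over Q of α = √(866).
m_α(x) = x^2 - 866

α satisfies α^2 - 866 = 0, so x^2 - 866 annihilates α. Since d = 866 is squarefree and ≠ 1, it is not a perfect square in Q, so x^2 - 866 has no rational root and is therefore irreducible over Q (a degree-2 polynomial over a field is irreducible iff it has no root). Hence m_α(x) = x^2 - 866.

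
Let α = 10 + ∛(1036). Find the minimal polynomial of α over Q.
m_α(x) = x^3 - 30x^2 + 300x - 2036

Set β = α - 10 = ∛(1036), so β^3 = 1036. Then (α - 10)^3 - 1036 = 0, i.e. α is a root of g(x) = (x - 10)^3 - 1036 = x^3 - 30x^2 + 300x - 2036. Since g(x) = h(x - 10) where h(x) = x^3 - 1036, and h is irreducible over Q (because 1036 is not a perfect cube, so h has no rational root, and a monic cubic with no rational root is irreducible), g is also irreducible (irreducibility is preserved under the substitution x → x - 10). Hence m_α(x) = x^3 - 30x^2 + 300x - 2036.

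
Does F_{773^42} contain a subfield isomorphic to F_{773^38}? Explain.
No: F_{773^38} is not a subfield of F_{773^42}

F_{p^m} embeds in F_{p^n} iff m | n. Here 38 ∤ 42 (since 42 = 1·38 + 4 with remainder 4 ≠ 0), so F_{773^38} is not a subfield of F_{773^42}. Equivalently: if it were, the tower law would give 38 = [F_{773^38}:F_773] dividing [F_{773^42}:F_773] = 42, contradiction.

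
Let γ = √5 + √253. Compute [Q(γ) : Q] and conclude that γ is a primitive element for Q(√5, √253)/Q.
[Q(γ) : Q] = 4 (equivalently, Q(γ) = Q(√5, √253))

Obviously Q(γ) ⊆ Q(√5, √253), and [Q(√5, √253):Q] = 4 (since 5, 253 are distinct squarefree integers > 1 with 1265 not a perfect square). To show equality we compute the minimal polynomial of γ. From γ = √5 + √253: γ^2 = 5 + 2√(1265) + 253 = 258 + 2√(1265), so γ^2 - 258 = 2√(1265); squaring, (γ^2 - 258)^2 = 4·1265, i.e. γ^4 - 516γ^2 + 66564 - 5060 = 0, i.e. γ^4 - 516γ^2 + 61504 = 0. So γ is a root of x^4 - 516x^2 + 61504. This polynomial is irreducible over Q: it has no rational root (each ±√5 ± √253 is irrational), and any factorization into two quadratics over Q would force √(1265) ∈ Q (pairing opposite roots) or √5, √253 ∈ Q (other pairings), all impossible. Hence [Q(γ):Q] = 4 = [Q(√5, √253):Q], so Q(γ) = Q(√5, √253).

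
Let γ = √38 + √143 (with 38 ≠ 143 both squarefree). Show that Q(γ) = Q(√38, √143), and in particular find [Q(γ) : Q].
[Q(γ) : Q] = 4 (equivalently, Q(γ) = Q(√38, √143))

Obviously Q(γ) ⊆ Q(√38, √143), and [Q(√38, √143):Q] = 4 (since 38, 143 are distinct squarefree integers > 1 with 5434 not a perfect square). To show equality we compute the minimal polynomial of γ. From γ = √38 + √143: γ^2 = 38 + 2√(5434) + 143 = 181 + 2√(5434), so γ^2 - 181 = 2√(5434); squaring, (γ^2 - 181)^2 = 4·5434, i.e. γ^4 - 362γ^2 + 32761 - 21736 = 0, i.e. γ^4 - 362γ^2 + 11025 = 0. So γ is a root of x^4 - 362x^2 + 11025. This polynomial is irreducible over Q: it has no rational root (each ±√38 ± √143 is irrational), and any factorization into two quadratics over Q would force √(5434) ∈ Q (pairing opposite roots) or √38, √143 ∈ Q (other pairings), all impossible. Hence [Q(γ):Q] = 4 = [Q(√38, √143):Q], so Q(γ) = Q(√38, √143).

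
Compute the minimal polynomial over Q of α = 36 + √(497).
m_α(x) = x^2 - 72x + 799

From α - 36 = √(497), squaring gives (α - 36)^2 = 497, i.e. α^2 - 72α + 1296 = 497, so α^2 - 72α + 799 = 0. The discriminant of x^2 - 72x + 799 is (-72)^2 - 4·(799) = 5184 - 3196 = 1988, and 4·(497) is not a perfect square in Q since 497 is squarefree and ≠ 1. Hence x^2 - 72x + 799 is irreducible over Q and is the minimal polynomial of α.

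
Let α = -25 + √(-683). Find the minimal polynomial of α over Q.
m_α(x) = x^2 + 50x + 1308

From α + 25 = √(-683), squaring gives (α + 25)^2 = -683, i.e. α^2 + 50α + 625 = -683, so α^2 + 50α + 1308 = 0. The discriminant of x^2 + 50x + 1308 is (50)^2 - 4·(1308) = 2500 - 5232 = -2732, and 4·(-683) is not a perfect square in Q since -683 is squarefree and ≠ 1. Hence x^2 + 50x + 1308 is irreducible over Q and is the minimal polynomial of α.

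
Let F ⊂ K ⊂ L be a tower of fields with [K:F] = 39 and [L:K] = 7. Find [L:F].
[L:F] = 273

The tower law says that for any tower of field extensions F ⊂ K ⊂ L with finite degrees, [L:F] = [L:K] · [K:F]. Here this gives [L:F] = 7 · 39 = 273.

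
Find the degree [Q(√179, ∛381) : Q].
[Q(√179, ∛381) : Q] = 6

Let L = Q(√179, ∛381). Since Q(√179) ⊂ L and [Q(√179):Q] = 2, the tower law gives 2 | [L:Q]. Likewise Q(∛381) ⊂ L with [Q(∛381):Q] = 3 (because 381 is not a perfect cube), so 3 | [L:Q]. As gcd(2,3) = 1, [L:Q] is divisible by 6. Conversely L is generated over Q by √179 and ∛381, so [L:Q] ≤ 2·3 = 6. Therefore [Q(√179, ∛381) : Q] = 6.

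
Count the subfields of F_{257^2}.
F_{257^2} has 2 subfields

The subfields of F_{p^n} are exactly the fields F_{p^d} for d | n (each is the fixed field of the unique index-d subgroup of Gal(F_{p^n}/F_p) ≅ Z/nZ). The divisors of n = 2 are {1, 2}, giving 2 subfields: F_{257^1}, F_{257^2}.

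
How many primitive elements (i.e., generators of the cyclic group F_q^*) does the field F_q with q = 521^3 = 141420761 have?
There are φ(141420760) = 50353920 primitive elements

F_q^* is cyclic of order q - 1 = 141420760. A cyclic group of order m has exactly φ(m) generators. Here m = 141420760 = 2^3 · 5 · 13 · 31^2 · 283, so the number of primitive elements is φ(141420760) = 50353920.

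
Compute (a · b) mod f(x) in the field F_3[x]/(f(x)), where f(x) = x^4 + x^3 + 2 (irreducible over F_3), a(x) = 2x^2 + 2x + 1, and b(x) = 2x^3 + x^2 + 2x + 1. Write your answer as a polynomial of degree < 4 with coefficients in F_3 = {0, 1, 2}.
a · b ≡ x^2 + 2x (mod f(x))

Multiply in F_3[x]: a(x)·b(x) = (2x^2 + 2x + 1)·(2x^3 + x^2 + 2x + 1) = x^5 + 2x^3 + x^2 + x + 1. This has degree ≥ 4, so divide by f(x) over F_3: x^5 + 2x^3 + x^2 + x + 1 = (x + 2)·(x^4 + x^3 + 2) + (x^2 + 2x). Hence a·b ≡ x^2 + 2x (mod f). (F_3[x]/(f) is a field with 3^4 = 81 elements since f is irreducible of degree 4.)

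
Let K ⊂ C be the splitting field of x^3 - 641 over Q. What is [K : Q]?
[K : Q] = 6

The roots of x^3 - 641 are ∛641, ω∛641, ω^2∛641 where ω = e^(2πi/3) is a primitive cube root of unity, so K = Q(∛641, ω). Now [Q(∛641):Q] = 3 (since 641 is not a perfect cube, x^3 - 641 is irreducible) and [Q(ω):Q] = 2. Both 2 and 3 divide [K:Q], and [K:Q] ≤ 3·2 = 6, so [K:Q] = 6. (Equivalently: Q(∛641) ⊂ R but ω ∉ R, so [K : Q(∛641)] = 2.)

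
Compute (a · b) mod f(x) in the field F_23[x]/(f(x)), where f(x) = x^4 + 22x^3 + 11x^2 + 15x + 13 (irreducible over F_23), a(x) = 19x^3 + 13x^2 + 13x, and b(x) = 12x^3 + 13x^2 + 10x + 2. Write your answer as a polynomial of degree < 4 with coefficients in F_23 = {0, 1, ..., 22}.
a · b ≡ 22x^3 + 18x^2 + 17x + 19 (mod f(x))

Multiply in F_23[x]: a(x)·b(x) = (19x^3 + 13x^2 + 13x)·(12x^3 + 13x^2 + 10x + 2) = 21x^6 + 12x^5 + 9x^4 + 15x^3 + 18x^2 + 3x. This has degree ≥ 4, so divide by f(x) over F_23: 21x^6 + 12x^5 + 9x^4 + 15x^3 + 18x^2 + 3x = (21x^2 + 10x + 18)·(x^4 + 22x^3 + 11x^2 + 15x + 13) + (22x^3 + 18x^2 + 17x + 19). Hence a·b ≡ 22x^3 + 18x^2 + 17x + 19 (mod f). (F_23[x]/(f) is a field with 23^4 = 279841 elements since f is irreducible of degree 4.)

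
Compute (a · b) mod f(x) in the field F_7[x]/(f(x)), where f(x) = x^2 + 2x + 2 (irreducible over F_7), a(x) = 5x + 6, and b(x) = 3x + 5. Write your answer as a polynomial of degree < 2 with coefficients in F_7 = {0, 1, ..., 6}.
a · b ≡ 6x (mod f(x))

Multiply in F_7[x]: a(x)·b(x) = (5x + 6)·(3x + 5) = x^2 + x + 2. This has degree ≥ 2, so divide by f(x) over F_7: x^2 + x + 2 = (1)·(x^2 + 2x + 2) + (6x). Hence a·b ≡ 6x (mod f). (F_7[x]/(f) is a field with 7^2 = 49 elements since f is irreducible of degree 2.)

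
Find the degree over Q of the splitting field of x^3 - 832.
[K : Q] = 6

The roots of x^3 - 832 are ∛832, ω∛832, ω^2∛832 where ω = e^(2πi/3) is a primitive cube root of unity, so K = Q(∛832, ω). Now [Q(∛832):Q] = 3 (since 832 is not a perfect cube, x^3 - 832 is irreducible) and [Q(ω):Q] = 2. Both 2 and 3 divide [K:Q], and [K:Q] ≤ 3·2 = 6, so [K:Q] = 6. (Equivalently: Q(∛832) ⊂ R but ω ∉ R, so [K : Q(∛832)] = 2.)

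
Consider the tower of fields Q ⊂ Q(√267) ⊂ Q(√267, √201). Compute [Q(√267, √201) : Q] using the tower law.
[Q(√267, √201) : Q] = 4

[Q(√267):Q] = 2 (min poly x^2 - 267, irreducible since 267 is squarefree > 1). For the top step, suppose √201 ∈ Q(√267), say √201 = c + d√267 with c, d ∈ Q. Squaring: 201 = c^2 + 267d^2 + 2cd√267. Since √267 ∉ Q this forces 2cd = 0. If d = 0 then √201 = c ∈ Q, contradicting 201 squarefree > 1. If c = 0 then 201 = 267d^2, so 267·201 = (267d)^2 is a perfect square in Q — but 267·201 = 53667 is not a perfect square (since 267 and 201 are distinct squarefree integers). Contradiction. Hence √201 ∉ Q(√267), so x^2 - 201 stays irreducible over Q(√267) and [Q(√267, √201) : Q(√267)] = 2. By the tower law, [Q(√267, √201) : Q] = 2 · 2 = 4.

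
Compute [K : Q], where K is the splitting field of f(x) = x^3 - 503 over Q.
[K : Q] = 6

The roots of x^3 - 503 are ∛503, ω∛503, ω^2∛503 where ω = e^(2πi/3) is a primitive cube root of unity, so K = Q(∛503, ω). Now [Q(∛503):Q] = 3 (since 503 is not a perfect cube, x^3 - 503 is irreducible) and [Q(ω):Q] = 2. Both 2 and 3 divide [K:Q], and [K:Q] ≤ 3·2 = 6, so [K:Q] = 6. (Equivalently: Q(∛503) ⊂ R but ω ∉ R, so [K : Q(∛503)] = 2.)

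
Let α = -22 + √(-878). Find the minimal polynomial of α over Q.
m_α(x) = x^2 + 44x + 1362

From α + 22 = √(-878), squaring gives (α + 22)^2 = -878, i.e. α^2 + 44α + 484 = -878, so α^2 + 44α + 1362 = 0. The discriminant of x^2 + 44x + 1362 is (44)^2 - 4·(1362) = 1936 - 5448 = -3512, and 4·(-878) is not a perfect square in Q since -878 is squarefree and ≠ 1. Hence x^2 + 44x + 1362 is irreducible over Q and is the minimal polynomial of α.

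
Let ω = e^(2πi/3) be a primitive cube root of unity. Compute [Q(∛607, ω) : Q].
[Q(∛607, ω) : Q] = 6

[Q(∛607):Q] = 3 (min poly x^3 - 607, irreducible since 607 is not a perfect cube). [Q(ω):Q] = 2 (min poly x^2 + x + 1). Since Q(∛607) ⊂ R and ω ∉ R, we have ω ∉ Q(∛607), so x^2 + x + 1 remains irreducible over Q(∛607) and [Q(∛607, ω) : Q(∛607)] = 2. By the tower law, [Q(∛607, ω) : Q] = 3 · 2 = 6. (In fact Q(∛607, ω) is the splitting field of x^3 - 607 over Q.)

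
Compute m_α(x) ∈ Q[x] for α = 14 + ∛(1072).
m_α(x) = x^3 - 42x^2 + 588x - 3816

Set β = α - 14 = ∛(1072), so β^3 = 1072. Then (α - 14)^3 - 1072 = 0, i.e. α is a root of g(x) = (x - 14)^3 - 1072 = x^3 - 42x^2 + 588x - 3816. Since g(x) = h(x - 14) where h(x) = x^3 - 1072, and h is irreducible over Q (because 1072 is not a perfect cube, so h has no rational root, and a monic cubic with no rational root is irreducible), g is also irreducible (irreducibility is preserved under the substitution x → x - 14). Hence m_α(x) = x^3 - 42x^2 + 588x - 3816.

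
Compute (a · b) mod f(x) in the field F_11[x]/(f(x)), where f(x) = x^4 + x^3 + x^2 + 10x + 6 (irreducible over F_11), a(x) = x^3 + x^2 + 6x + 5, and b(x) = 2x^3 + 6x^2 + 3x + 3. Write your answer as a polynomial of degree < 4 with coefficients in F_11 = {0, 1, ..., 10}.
a · b ≡ 2x^3 + 10x^2 + 10x + 3 (mod f(x))

Multiply in F_11[x]: a(x)·b(x) = (x^3 + x^2 + 6x + 5)·(2x^3 + 6x^2 + 3x + 3) = 2x^6 + 8x^5 + 10x^4 + 8x^3 + 7x^2 + 4. This has degree ≥ 4, so divide by f(x) over F_11: 2x^6 + 8x^5 + 10x^4 + 8x^3 + 7x^2 + 4 = (2x^2 + 6x + 2)·(x^4 + x^3 + x^2 + 10x + 6) + (2x^3 + 10x^2 + 10x + 3). Hence a·b ≡ 2x^3 + 10x^2 + 10x + 3 (mod f). (F_11[x]/(f) is a field with 11^4 = 14641 elements since f is irreducible of degree 4.)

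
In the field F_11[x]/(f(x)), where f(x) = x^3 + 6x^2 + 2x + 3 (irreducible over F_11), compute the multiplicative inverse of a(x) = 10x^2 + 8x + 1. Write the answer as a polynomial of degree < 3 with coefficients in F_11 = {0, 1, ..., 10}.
a(x)^(-1) ≡ 8x^2 + x + 4 (mod f(x))

Since f is irreducible over F_11, F_11[x]/(f) is a field and a(x) ≠ 0 has an inverse. Apply the extended Euclidean algorithm to f(x) and a(x) in F_11[x]: f(x) = (10x + 8)·a(x) + (5x + 6);  a(x) = (2x + 8)·(5x + 6) + (8). The last nonzero remainder is the constant 8 = gcd(f, a) in F_11. Back-substituting through the division chain expresses 8 = s(x)·a(x) + t(x)·f(x) with s(x) ≡ 9x^2 + 8x + 10 (mod f), so (9x^2 + 8x + 10)·a(x) ≡ 8 (mod f). Multiplying by 8^(-1) ≡ 7 in F_11 gives a(x)^(-1) ≡ 7·(9x^2 + 8x + 10) ≡ 8x^2 + x + 4 (mod f). Check: (10x^2 + 8x + 1)·(8x^2 + x + 4) = 3x^4 + 8x^3 + x^2 + 4 ≡ 1 (mod x^3 + 6x^2 + 2x + 3).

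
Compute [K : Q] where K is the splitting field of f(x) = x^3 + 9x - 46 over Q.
[K : Q] = 6

By the rational root test, any rational root of the monic integer polynomial f(x) = x^3 + 9x - 46 must be an integer dividing the constant term -46, i.e. one of ±{1, 2, 23, 46}. Evaluating: f(1) = -36, f(-1) = -56, f(2) = -20, f(-2) = -72, f(23) = 12328, f(-23) = -12420, f(46) = 97704, f(-46) = -97796; none is 0, so f has no rational root and is therefore irreducible over Q (a cubic with no linear factor over a field is irreducible). For an irreducible cubic, the Galois group is A_3 or S_3 according as the discriminant disc(f) = -4a^3 - 27b^2 = -4·(9)^3 - 27·(-46)^2 = -60048 is or is not a square in Q. Here disc(f) = -60048 is not a perfect square in Q, so the Galois group of f over Q is not contained in A_3 and must be all of S_3. The splitting field has degree |S_3| = 6 over Q, so [K : Q] = 6.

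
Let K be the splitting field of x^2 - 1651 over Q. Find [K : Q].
[K : Q] = 2

f(x) = x^2 - 1651 factors as (x - √1651)(x + √1651). The splitting field is K = Q(√1651). Since 1651 is squarefree and > 1, it is not a perfect square, so x^2 - 1651 is irreducible over Q and [Q(√1651) : Q] = 2. Hence [K : Q] = 2.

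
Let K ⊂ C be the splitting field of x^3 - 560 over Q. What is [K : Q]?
[K : Q] = 6

The roots of x^3 - 560 are ∛560, ω∛560, ω^2∛560 where ω = e^(2πi/3) is a primitive cube root of unity, so K = Q(∛560, ω). Now [Q(∛560):Q] = 3 (since 560 is not a perfect cube, x^3 - 560 is irreducible) and [Q(ω):Q] = 2. Both 2 and 3 divide [K:Q], and [K:Q] ≤ 3·2 = 6, so [K:Q] = 6. (Equivalently: Q(∛560) ⊂ R but ω ∉ R, so [K : Q(∛560)] = 2.)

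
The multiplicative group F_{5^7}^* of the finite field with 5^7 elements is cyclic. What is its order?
|F_{5^7}^*| = 78124

F_{5^7} has 5^7 = 78125 elements; its multiplicative group consists of all nonzero elements, so |F_{5^7}^*| = 78125 - 1 = 78124. (It is cyclic since any finite subgroup of the multiplicative group of a field is cyclic.)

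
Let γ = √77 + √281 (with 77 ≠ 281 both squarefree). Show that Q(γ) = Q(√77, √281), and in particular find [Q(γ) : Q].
[Q(γ) : Q] = 4 (equivalently, Q(γ) = Q(√77, √281))

Obviously Q(γ) ⊆ Q(√77, √281), and [Q(√77, √281):Q] = 4 (since 77, 281 are distinct squarefree integers > 1 with 21637 not a perfect square). To show equality we compute the minimal polynomial of γ. From γ = √77 + √281: γ^2 = 77 + 2√(21637) + 281 = 358 + 2√(21637), so γ^2 - 358 = 2√(21637); squaring, (γ^2 - 358)^2 = 4·21637, i.e. γ^4 - 716γ^2 + 128164 - 86548 = 0, i.e. γ^4 - 716γ^2 + 41616 = 0. So γ is a root of x^4 - 716x^2 + 41616. This polynomial is irreducible over Q: it has no rational root (each ±√77 ± √281 is irrational), and any factorization into two quadratics over Q would force √(21637) ∈ Q (pairing opposite roots) or √77, √281 ∈ Q (other pairings), all impossible. Hence [Q(γ):Q] = 4 = [Q(√77, √281):Q], so Q(γ) = Q(√77, √281).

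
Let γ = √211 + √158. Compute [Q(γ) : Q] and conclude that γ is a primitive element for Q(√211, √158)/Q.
[Q(γ) : Q] = 4 (equivalently, Q(γ) = Q(√211, √158))

Obviously Q(γ) ⊆ Q(√211, √158), and [Q(√211, √158):Q] = 4 (since 211, 158 are distinct squarefree integers > 1 with 33338 not a perfect square). To show equality we compute the minimal polynomial of γ. From γ = √211 + √158: γ^2 = 211 + 2√(33338) + 158 = 369 + 2√(33338), so γ^2 - 369 = 2√(33338); squaring, (γ^2 - 369)^2 = 4·33338, i.e. γ^4 - 738γ^2 + 136161 - 133352 = 0, i.e. γ^4 - 738γ^2 + 2809 = 0. So γ is a root of x^4 - 738x^2 + 2809. This polynomial is irreducible over Q: it has no rational root (each ±√211 ± √158 is irrational), and any factorization into two quadratics over Q would force √(33338) ∈ Q (pairing opposite roots) or √211, √158 ∈ Q (other pairings), all impossible. Hence [Q(γ):Q] = 4 = [Q(√211, √158):Q], so Q(γ) = Q(√211, √158).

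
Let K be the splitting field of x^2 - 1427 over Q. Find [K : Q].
[K : Q] = 2

f(x) = x^2 - 1427 factors as (x - √1427)(x + √1427). The splitting field is K = Q(√1427). Since 1427 is squarefree and > 1, it is not a perfect square, so x^2 - 1427 is irreducible over Q and [Q(√1427) : Q] = 2. Hence [K : Q] = 2.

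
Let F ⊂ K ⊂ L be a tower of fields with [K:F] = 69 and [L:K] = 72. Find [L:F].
[L:F] = 4968

The tower law says that for any tower of field extensions F ⊂ K ⊂ L with finite degrees, [L:F] = [L:K] · [K:F]. Here this gives [L:F] = 72 · 69 = 4968.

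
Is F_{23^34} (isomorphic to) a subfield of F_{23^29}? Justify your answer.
No: F_{23^34} is not a subfield of F_{23^29}

F_{p^m} embeds in F_{p^n} iff m | n. Here 34 ∤ 29 (since 29 = 0·34 + 29 with remainder 29 ≠ 0), so F_{23^34} is not a subfield of F_{23^29}. Equivalently: if it were, the tower law would give 34 = [F_{23^34}:F_23] dividing [F_{23^29}:F_23] = 29, contradiction.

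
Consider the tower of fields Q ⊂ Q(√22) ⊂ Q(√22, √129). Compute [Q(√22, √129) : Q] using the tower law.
[Q(√22, √129) : Q] = 4

[Q(√22):Q] = 2 (min poly x^2 - 22, irreducible since 22 is squarefree > 1). For the top step, suppose √129 ∈ Q(√22), say √129 = c + d√22 with c, d ∈ Q. Squaring: 129 = c^2 + 22d^2 + 2cd√22. Since √22 ∉ Q this forces 2cd = 0. If d = 0 then √129 = c ∈ Q, contradicting 129 squarefree > 1. If c = 0 then 129 = 22d^2, so 22·129 = (22d)^2 is a perfect square in Q — but 22·129 = 2838 is not a perfect square (since 22 and 129 are distinct squarefree integers). Contradiction. Hence √129 ∉ Q(√22), so x^2 - 129 stays irreducible over Q(√22) and [Q(√22, √129) : Q(√22)] = 2. By the tower law, [Q(√22, √129) : Q] = 2 · 2 = 4.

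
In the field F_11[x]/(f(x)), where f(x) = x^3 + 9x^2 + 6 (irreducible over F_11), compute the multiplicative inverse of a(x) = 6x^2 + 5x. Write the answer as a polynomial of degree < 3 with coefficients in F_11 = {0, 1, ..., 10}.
a(x)^(-1) ≡ 8x^2 + 10x + 7 (mod f(x))

Since f is irreducible over F_11, F_11[x]/(f) is a field and a(x) ≠ 0 has an inverse. Apply the extended Euclidean algorithm to f(x) and a(x) in F_11[x]: f(x) = (2x + 9)·a(x) + (10x + 6);  a(x) = (5x + 3)·(10x + 6) + (4). The last nonzero remainder is the constant 4 = gcd(f, a) in F_11. Back-substituting through the division chain expresses 4 = s(x)·a(x) + t(x)·f(x) with s(x) ≡ 10x^2 + 7x + 6 (mod f), so (10x^2 + 7x + 6)·a(x) ≡ 4 (mod f). Multiplying by 4^(-1) ≡ 3 in F_11 gives a(x)^(-1) ≡ 3·(10x^2 + 7x + 6) ≡ 8x^2 + 10x + 7 (mod f). Check: (6x^2 + 5x)·(8x^2 + 10x + 7) = 4x^4 + x^3 + 4x^2 + 2x ≡ 1 (mod x^3 + 9x^2 + 6).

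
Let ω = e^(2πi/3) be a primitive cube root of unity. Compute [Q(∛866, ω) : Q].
[Q(∛866, ω) : Q] = 6

[Q(∛866):Q] = 3 (min poly x^3 - 866, irreducible since 866 is not a perfect cube). [Q(ω):Q] = 2 (min poly x^2 + x + 1). Since Q(∛866) ⊂ R and ω ∉ R, we have ω ∉ Q(∛866), so x^2 + x + 1 remains irreducible over Q(∛866) and [Q(∛866, ω) : Q(∛866)] = 2. By the tower law, [Q(∛866, ω) : Q] = 3 · 2 = 6. (In fact Q(∛866, ω) is the splitting field of x^3 - 866 over Q.)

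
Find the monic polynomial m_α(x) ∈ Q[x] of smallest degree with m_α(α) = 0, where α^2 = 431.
m_α(x) = x^2 - 431

α satisfies α^2 - 431 = 0, so x^2 - 431 annihilates α. Since d = 431 is squarefree and ≠ 1, it is not a perfect square in Q, so x^2 - 431 has no rational root and is therefore irreducible over Q (a degree-2 polynomial over a field is irreducible iff it has no root). Hence m_α(x) = x^2 - 431.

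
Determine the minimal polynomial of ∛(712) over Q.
m_α(x) = x^3 - 712

α satisfies α^3 = 712, so x^3 - 712 annihilates α. By the rational root test, a rational root p/q (in lowest terms) of x^3 - 712 would satisfy p^3 = 712 q^3, forcing q = 1 and p^3 = 712; but 712 is not a perfect cube, contradiction. A monic cubic over Q with no rational root is irreducible (any nontrivial factorization would include a linear factor). Hence x^3 - 712 is the minimal polynomial of α, and in particular [Q(α):Q] = 3.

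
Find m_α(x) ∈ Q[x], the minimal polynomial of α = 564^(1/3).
m_α(x) = x^3 - 564

α satisfies α^3 = 564, so x^3 - 564 annihilates α. By the rational root test, a rational root p/q (in lowest terms) of x^3 - 564 would satisfy p^3 = 564 q^3, forcing q = 1 and p^3 = 564; but 564 is not a perfect cube, contradiction. A monic cubic over Q with no rational root is irreducible (any nontrivial factorization would include a linear factor). Hence x^3 - 564 is the minimal polynomial of α, and in particular [Q(α):Q] = 3.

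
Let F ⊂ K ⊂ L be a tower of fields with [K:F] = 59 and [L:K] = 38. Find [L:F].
[L:F] = 2242

The tower law says that for any tower of field extensions F ⊂ K ⊂ L with finite degrees, [L:F] = [L:K] · [K:F]. Here this gives [L:F] = 38 · 59 = 2242.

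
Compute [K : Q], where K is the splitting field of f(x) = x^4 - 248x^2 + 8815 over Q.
[K : Q] = 4

Solving the quadratic in x^2: x^2 = (248 ± √(248^2 - 4·8815))/2 = (248 ± √26244)/2 = (248 ± 162)/2, giving x^2 = 43 or x^2 = 205. So f(x) = (x^2 - 43)(x^2 - 205) and the roots of f are ±√43, ±√205. Hence the splitting field is K = Q(√43, √205). Since 43 and 205 are distinct squarefree integers > 1, their product 8815 is not a perfect square, so √205 ∉ Q(√43). By the tower law [K:Q] = [Q(√43,√205):Q(√43)] · [Q(√43):Q] = 2 · 2 = 4.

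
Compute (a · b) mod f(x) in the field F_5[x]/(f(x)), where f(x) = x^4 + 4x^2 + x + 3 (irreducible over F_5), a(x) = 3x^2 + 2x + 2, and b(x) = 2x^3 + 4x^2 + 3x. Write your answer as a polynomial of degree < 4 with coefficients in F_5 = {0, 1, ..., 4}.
a · b ≡ 2x^3 + 4x^2 + 2x + 2 (mod f(x))

Multiply in F_5[x]: a(x)·b(x) = (3x^2 + 2x + 2)·(2x^3 + 4x^2 + 3x) = x^5 + x^4 + x^3 + 4x^2 + x. This has degree ≥ 4, so divide by f(x) over F_5: x^5 + x^4 + x^3 + 4x^2 + x = (x + 1)·(x^4 + 4x^2 + x + 3) + (2x^3 + 4x^2 + 2x + 2). Hence a·b ≡ 2x^3 + 4x^2 + 2x + 2 (mod f). (F_5[x]/(f) is a field with 5^4 = 625 elements since f is irreducible of degree 4.)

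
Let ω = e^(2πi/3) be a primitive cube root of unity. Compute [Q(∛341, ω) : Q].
[Q(∛341, ω) : Q] = 6

[Q(∛341):Q] = 3 (min poly x^3 - 341, irreducible since 341 is not a perfect cube). [Q(ω):Q] = 2 (min poly x^2 + x + 1). Since Q(∛341) ⊂ R and ω ∉ R, we have ω ∉ Q(∛341), so x^2 + x + 1 remains irreducible over Q(∛341) and [Q(∛341, ω) : Q(∛341)] = 2. By the tower law, [Q(∛341, ω) : Q] = 3 · 2 = 6. (In fact Q(∛341, ω) is the splitting field of x^3 - 341 over Q.)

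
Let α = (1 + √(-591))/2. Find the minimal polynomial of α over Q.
m_α(x) = x^2 - x + 148

From 2α - 1 = √(-591), squaring gives (2α - 1)^2 = -591, i.e. 4α^2 - 4α + 1 = -591, so α^2 - α + (1 + 591)/4 = 0. Since -591 ≡ 1 (mod 4), (1 + 591)/4 = 148 ∈ Z. The polynomial x^2 - x + 148 has discriminant 1 - 4·(148) = -591, which is not a perfect square in Q (d = -591 is squarefree and ≠ 1), so x^2 - x + 148 is irreducible over Q. It is the minimal polynomial of α.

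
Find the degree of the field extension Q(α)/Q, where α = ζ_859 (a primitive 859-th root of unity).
[Q(α):Q] = 858

The minimal polynomial of ζ_859 over Q is the 859-th cyclotomic polynomial Φ_859(x), which is irreducible over Q and has degree φ(859) = 858. Hence [Q(α):Q] = φ(859) = 858.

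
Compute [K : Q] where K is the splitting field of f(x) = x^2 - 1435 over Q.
[K : Q] = 2

f(x) = x^2 - 1435 factors as (x - √1435)(x + √1435). The splitting field is K = Q(√1435). Since 1435 is squarefree and > 1, it is not a perfect square, so x^2 - 1435 is irreducible over Q and [Q(√1435) : Q] = 2. Hence [K : Q] = 2.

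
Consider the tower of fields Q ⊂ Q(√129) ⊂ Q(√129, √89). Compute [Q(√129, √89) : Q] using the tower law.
[Q(√129, √89) : Q] = 4

[Q(√129):Q] = 2 (min poly x^2 - 129, irreducible since 129 is squarefree > 1). For the top step, suppose √89 ∈ Q(√129), say √89 = c + d√129 with c, d ∈ Q. Squaring: 89 = c^2 + 129d^2 + 2cd√129. Since √129 ∉ Q this forces 2cd = 0. If d = 0 then √89 = c ∈ Q, contradicting 89 squarefree > 1. If c = 0 then 89 = 129d^2, so 129·89 = (129d)^2 is a perfect square in Q — but 129·89 = 11481 is not a perfect square (since 129 and 89 are distinct squarefree integers). Contradiction. Hence √89 ∉ Q(√129), so x^2 - 89 stays irreducible over Q(√129) and [Q(√129, √89) : Q(√129)] = 2. By the tower law, [Q(√129, √89) : Q] = 2 · 2 = 4.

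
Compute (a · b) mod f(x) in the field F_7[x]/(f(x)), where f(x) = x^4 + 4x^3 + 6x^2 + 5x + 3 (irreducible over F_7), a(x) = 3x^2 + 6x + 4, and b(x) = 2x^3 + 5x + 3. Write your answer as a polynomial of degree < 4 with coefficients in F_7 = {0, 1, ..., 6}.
a · b ≡ 4x^2 + 3x + 6 (mod f(x))

Multiply in F_7[x]: a(x)·b(x) = (3x^2 + 6x + 4)·(2x^3 + 5x + 3) = 6x^5 + 5x^4 + 2x^3 + 4x^2 + 3x + 5. This has degree ≥ 4, so divide by f(x) over F_7: 6x^5 + 5x^4 + 2x^3 + 4x^2 + 3x + 5 = (6x + 2)·(x^4 + 4x^3 + 6x^2 + 5x + 3) + (4x^2 + 3x + 6). Hence a·b ≡ 4x^2 + 3x + 6 (mod f). (F_7[x]/(f) is a field with 7^4 = 2401 elements since f is irreducible of degree 4.)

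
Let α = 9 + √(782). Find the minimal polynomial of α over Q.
m_α(x) = x^2 - 18x - 701

From α - 9 = √(782), squaring gives (α - 9)^2 = 782, i.e. α^2 - 18α + 81 = 782, so α^2 - 18α - 701 = 0. The discriminant of x^2 - 18x - 701 is (-18)^2 - 4·(-701) = 324 + 2804 = 3128, and 4·(782) is not a perfect square in Q since 782 is squarefree and ≠ 1. Hence x^2 - 18x - 701 is irreducible over Q and is the minimal polynomial of α.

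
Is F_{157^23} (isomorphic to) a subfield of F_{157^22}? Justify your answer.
No: F_{157^23} is not a subfield of F_{157^22}

F_{p^m} embeds in F_{p^n} iff m | n. Here 23 ∤ 22 (since 22 = 0·23 + 22 with remainder 22 ≠ 0), so F_{157^23} is not a subfield of F_{157^22}. Equivalently: if it were, the tower law would give 23 = [F_{157^23}:F_157] dividing [F_{157^22}:F_157] = 22, contradiction.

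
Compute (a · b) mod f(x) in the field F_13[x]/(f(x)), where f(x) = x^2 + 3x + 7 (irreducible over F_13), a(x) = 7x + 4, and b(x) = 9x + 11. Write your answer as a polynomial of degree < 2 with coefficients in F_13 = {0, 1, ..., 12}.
a · b ≡ 2x + 6 (mod f(x))

Multiply in F_13[x]: a(x)·b(x) = (7x + 4)·(9x + 11) = 11x^2 + 9x + 5. This has degree ≥ 2, so divide by f(x) over F_13: 11x^2 + 9x + 5 = (11)·(x^2 + 3x + 7) + (2x + 6). Hence a·b ≡ 2x + 6 (mod f). (F_13[x]/(f) is a field with 13^2 = 169 elements since f is irreducible of degree 2.)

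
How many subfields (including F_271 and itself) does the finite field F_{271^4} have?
F_{271^4} has 3 subfields

The subfields of F_{p^n} are exactly the fields F_{p^d} for d | n (each is the fixed field of the unique index-d subgroup of Gal(F_{p^n}/F_p) ≅ Z/nZ). The divisors of n = 4 are {1, 2, 4}, giving 3 subfields: F_{271^1}, F_{271^2}, F_{271^4}.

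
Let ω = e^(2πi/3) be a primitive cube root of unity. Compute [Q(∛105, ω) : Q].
[Q(∛105, ω) : Q] = 6

[Q(∛105):Q] = 3 (min poly x^3 - 105, irreducible since 105 is not a perfect cube). [Q(ω):Q] = 2 (min poly x^2 + x + 1). Since Q(∛105) ⊂ R and ω ∉ R, we have ω ∉ Q(∛105), so x^2 + x + 1 remains irreducible over Q(∛105) and [Q(∛105, ω) : Q(∛105)] = 2. By the tower law, [Q(∛105, ω) : Q] = 3 · 2 = 6. (In fact Q(∛105, ω) is the splitting field of x^3 - 105 over Q.)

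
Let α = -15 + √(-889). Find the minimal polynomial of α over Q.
m_α(x) = x^2 + 30x + 1114

From α + 15 = √(-889), squaring gives (α + 15)^2 = -889, i.e. α^2 + 30α + 225 = -889, so α^2 + 30α + 1114 = 0. The discriminant of x^2 + 30x + 1114 is (30)^2 - 4·(1114) = 900 - 4456 = -3556, and 4·(-889) is not a perfect square in Q since -889 is squarefree and ≠ 1. Hence x^2 + 30x + 1114 is irreducible over Q and is the minimal polynomial of α.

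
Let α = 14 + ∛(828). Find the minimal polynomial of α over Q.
m_α(x) = x^3 - 42x^2 + 588x - 3572

Set β = α - 14 = ∛(828), so β^3 = 828. Then (α - 14)^3 - 828 = 0, i.e. α is a root of g(x) = (x - 14)^3 - 828 = x^3 - 42x^2 + 588x - 3572. Since g(x) = h(x - 14) where h(x) = x^3 - 828, and h is irreducible over Q (because 828 is not a perfect cube, so h has no rational root, and a monic cubic with no rational root is irreducible), g is also irreducible (irreducibility is preserved under the substitution x → x - 14). Hence m_α(x) = x^3 - 42x^2 + 588x - 3572.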